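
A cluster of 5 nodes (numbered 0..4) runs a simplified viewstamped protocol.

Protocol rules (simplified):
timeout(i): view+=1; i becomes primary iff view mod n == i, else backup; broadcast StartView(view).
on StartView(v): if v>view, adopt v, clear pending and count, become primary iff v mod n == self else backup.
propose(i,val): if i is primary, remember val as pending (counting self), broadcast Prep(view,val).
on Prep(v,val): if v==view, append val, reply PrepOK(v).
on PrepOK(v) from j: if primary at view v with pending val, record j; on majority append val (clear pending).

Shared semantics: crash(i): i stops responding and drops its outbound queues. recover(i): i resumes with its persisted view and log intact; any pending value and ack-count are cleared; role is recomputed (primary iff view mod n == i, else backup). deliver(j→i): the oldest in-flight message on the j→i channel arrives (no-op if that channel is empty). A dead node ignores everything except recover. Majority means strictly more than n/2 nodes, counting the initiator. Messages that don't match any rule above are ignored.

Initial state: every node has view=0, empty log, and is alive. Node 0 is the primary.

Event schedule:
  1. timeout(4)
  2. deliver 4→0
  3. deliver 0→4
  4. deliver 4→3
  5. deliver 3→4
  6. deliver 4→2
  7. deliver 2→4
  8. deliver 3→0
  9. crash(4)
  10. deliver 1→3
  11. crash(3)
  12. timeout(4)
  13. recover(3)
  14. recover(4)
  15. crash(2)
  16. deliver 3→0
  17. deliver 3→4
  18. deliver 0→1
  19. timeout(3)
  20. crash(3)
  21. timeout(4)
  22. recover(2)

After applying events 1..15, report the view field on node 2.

1

e1 timeout(4): 4[back,v=1,-]
e2 deliver 4→0: 0[back,v=1,-]
e3 deliver 0→4: ·
e4 deliver 4→3: 3[back,v=1,-]
e5 deliver 3→4: ·
e6 deliver 4→2: 2[back,v=1,-]
e7 deliver 2→4: ·
e8 deliver 3→0: ·
e9 crash(4): 4[✗back,v=1,-]
e10 deliver 1→3: ·
e11 crash(3): 3[✗back,v=1,-]
e12 timeout(4): ·
e13 recover(3): 3[back,v=1,-]
e14 recover(4): 4[back,v=1,-]
e15 crash(2): 2[✗back,v=1,-]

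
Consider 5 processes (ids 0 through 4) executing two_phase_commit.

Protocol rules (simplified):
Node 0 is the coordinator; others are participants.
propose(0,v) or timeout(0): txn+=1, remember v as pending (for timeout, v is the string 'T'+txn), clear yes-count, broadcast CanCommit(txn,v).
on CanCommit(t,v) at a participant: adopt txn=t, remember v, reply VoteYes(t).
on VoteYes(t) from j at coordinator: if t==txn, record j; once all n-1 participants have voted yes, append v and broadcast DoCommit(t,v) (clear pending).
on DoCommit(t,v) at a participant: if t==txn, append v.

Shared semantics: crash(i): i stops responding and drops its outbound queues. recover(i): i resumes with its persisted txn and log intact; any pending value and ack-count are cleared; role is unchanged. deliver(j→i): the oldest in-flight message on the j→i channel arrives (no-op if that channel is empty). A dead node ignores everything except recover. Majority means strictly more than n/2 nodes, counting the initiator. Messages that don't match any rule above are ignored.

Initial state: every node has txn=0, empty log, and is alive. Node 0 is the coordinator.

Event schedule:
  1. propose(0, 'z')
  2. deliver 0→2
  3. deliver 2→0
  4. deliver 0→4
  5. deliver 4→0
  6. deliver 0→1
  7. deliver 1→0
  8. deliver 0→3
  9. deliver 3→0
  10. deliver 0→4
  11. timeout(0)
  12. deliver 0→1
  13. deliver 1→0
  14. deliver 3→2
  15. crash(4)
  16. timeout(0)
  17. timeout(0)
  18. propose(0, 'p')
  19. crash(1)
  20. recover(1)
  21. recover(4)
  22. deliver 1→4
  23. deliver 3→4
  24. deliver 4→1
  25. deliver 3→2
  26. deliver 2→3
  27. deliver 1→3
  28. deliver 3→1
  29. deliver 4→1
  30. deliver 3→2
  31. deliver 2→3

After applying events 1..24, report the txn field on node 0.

5

[1] propose(0,'z') → N0(coor t1 [-])
[2] deliver 0→2 → N2(part t1 [-])
[3] deliver 2→0 → ∅
[4] deliver 0→4 → N4(part t1 [-])
[5] deliver 4→0 → ∅
[6] deliver 0→1 → N1(part t1 [-])
[7] deliver 1→0 → ∅
[8] deliver 0→3 → N3(part t1 [-])
[9] deliver 3→0 → N0(coor t1 [z])
[10] deliver 0→4 → N4(part t1 [z])
[11] timeout(0) → N0(coor t2 [z])
[12] deliver 0→1 → N1(part t1 [z])
[13] deliver 1→0 → ∅
[14] deliver 3→2 → ∅
[15] crash(4) → N4(✗part t1 [z])
[16] timeout(0) → N0(coor t3 [z])
[17] timeout(0) → N0(coor t4 [z])
[18] propose(0,'p') → N0(coor t5 [z])
[19] crash(1) → N1(✗part t1 [z])
[20] recover(1) → N1(part t1 [z])
[21] recover(4) → N4(part t1 [z])
[22] deliver 1→4 → ∅
[23] deliver 3→4 → ∅
[24] deliver 4→1 → ∅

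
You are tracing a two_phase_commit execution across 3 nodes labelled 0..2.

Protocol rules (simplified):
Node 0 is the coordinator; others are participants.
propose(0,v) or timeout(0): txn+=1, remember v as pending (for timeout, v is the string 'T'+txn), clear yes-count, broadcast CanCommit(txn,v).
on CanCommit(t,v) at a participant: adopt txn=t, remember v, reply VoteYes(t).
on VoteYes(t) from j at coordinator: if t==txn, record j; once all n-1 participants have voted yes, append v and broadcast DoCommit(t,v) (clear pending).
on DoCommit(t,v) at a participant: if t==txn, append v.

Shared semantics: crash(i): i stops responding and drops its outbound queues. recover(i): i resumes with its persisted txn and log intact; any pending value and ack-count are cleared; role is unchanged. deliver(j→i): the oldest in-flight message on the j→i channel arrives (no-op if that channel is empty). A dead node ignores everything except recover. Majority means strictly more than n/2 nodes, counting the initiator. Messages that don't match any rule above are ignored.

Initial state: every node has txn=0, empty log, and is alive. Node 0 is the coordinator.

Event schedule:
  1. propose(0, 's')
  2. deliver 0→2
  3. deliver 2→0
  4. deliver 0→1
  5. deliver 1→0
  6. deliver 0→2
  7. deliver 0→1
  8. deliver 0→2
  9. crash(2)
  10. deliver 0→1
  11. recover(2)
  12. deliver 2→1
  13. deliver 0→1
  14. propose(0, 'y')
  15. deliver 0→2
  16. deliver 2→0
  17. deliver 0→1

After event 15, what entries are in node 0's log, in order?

1. propose(0,'s'):  <0:coor t1 ->
2. deliver 0→2:  <2:part t1 ->
3. deliver 2→0:  nop
4. deliver 0→1:  <1:part t1 ->
5. deliver 1→0:  <0:coor t1 s>
6. deliver 0→2:  <2:part t1 s>
7. deliver 0→1:  <1:part t1 s>
8. deliver 0→2:  nop
9. crash(2):  <2:✗part t1 s>
10. deliver 0→1:  nop
11. recover(2):  <2:part t1 s>
12. deliver 2→1:  nop
13. deliver 0→1:  nop
14. propose(0,'y'):  <0:coor t2 s>
15. deliver 0→2:  <2:part t2 s>

s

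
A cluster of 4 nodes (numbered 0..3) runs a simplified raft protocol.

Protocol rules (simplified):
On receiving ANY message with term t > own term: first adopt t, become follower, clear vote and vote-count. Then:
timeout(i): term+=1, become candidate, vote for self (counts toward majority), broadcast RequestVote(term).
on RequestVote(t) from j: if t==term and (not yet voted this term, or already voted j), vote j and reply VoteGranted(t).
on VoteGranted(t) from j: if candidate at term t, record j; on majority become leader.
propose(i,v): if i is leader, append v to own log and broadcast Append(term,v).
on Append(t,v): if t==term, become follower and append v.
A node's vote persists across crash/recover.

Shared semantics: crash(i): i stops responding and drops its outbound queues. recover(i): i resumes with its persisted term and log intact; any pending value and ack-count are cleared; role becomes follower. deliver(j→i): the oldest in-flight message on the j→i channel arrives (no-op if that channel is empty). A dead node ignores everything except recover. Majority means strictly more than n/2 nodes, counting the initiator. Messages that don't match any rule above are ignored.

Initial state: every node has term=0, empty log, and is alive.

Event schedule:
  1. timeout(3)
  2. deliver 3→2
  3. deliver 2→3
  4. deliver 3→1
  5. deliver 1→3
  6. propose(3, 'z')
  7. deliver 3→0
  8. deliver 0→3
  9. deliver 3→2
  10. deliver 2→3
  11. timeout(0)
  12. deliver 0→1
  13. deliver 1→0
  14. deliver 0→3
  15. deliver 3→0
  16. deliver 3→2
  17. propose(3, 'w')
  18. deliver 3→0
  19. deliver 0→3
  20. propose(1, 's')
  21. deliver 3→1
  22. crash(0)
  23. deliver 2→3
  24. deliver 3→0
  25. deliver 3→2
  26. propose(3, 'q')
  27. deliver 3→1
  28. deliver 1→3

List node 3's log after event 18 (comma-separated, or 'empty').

z

[1] timeout(3) → N3(cand t1 [-])
[2] deliver 3→2 → N2(foll t1 [-])
[3] deliver 2→3 → ∅
[4] deliver 3→1 → N1(foll t1 [-])
[5] deliver 1→3 → N3(lead t1 [-])
[6] propose(3,'z') → N3(lead t1 [z])
[7] deliver 3→0 → N0(foll t1 [-])
[8] deliver 0→3 → ∅
[9] deliver 3→2 → N2(foll t1 [z])
[10] deliver 2→3 → ∅
[11] timeout(0) → N0(cand t2 [-])
[12] deliver 0→1 → N1(foll t2 [-])
[13] deliver 1→0 → ∅
[14] deliver 0→3 → N3(foll t2 [z])
[15] deliver 3→0 → ∅
[16] deliver 3→2 → ∅
[17] propose(3,'w') → ∅
[18] deliver 3→0 → N0(lead t2 [-])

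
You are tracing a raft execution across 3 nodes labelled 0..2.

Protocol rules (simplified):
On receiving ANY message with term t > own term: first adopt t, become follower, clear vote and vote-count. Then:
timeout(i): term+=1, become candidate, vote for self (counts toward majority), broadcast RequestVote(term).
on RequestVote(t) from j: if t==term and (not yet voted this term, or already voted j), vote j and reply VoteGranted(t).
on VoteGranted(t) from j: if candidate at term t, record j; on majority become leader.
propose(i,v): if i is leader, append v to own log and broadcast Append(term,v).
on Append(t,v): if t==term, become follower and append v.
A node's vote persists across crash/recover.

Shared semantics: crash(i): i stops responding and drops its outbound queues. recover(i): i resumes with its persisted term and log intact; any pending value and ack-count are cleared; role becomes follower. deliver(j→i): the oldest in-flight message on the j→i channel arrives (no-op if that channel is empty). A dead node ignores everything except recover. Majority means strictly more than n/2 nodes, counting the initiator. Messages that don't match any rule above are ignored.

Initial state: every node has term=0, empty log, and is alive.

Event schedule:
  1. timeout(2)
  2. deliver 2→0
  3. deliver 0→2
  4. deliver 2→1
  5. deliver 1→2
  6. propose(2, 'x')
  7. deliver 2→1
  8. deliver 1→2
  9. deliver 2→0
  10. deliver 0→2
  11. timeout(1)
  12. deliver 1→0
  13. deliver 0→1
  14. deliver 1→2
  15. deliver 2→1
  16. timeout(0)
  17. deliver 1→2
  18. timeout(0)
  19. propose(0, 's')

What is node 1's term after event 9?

[1] timeout(2) → N2(cand t1 [-])
[2] deliver 2→0 → N0(foll t1 [-])
[3] deliver 0→2 → N2(lead t1 [-])
[4] deliver 2→1 → N1(foll t1 [-])
[5] deliver 1→2 → ∅
[6] propose(2,'x') → N2(lead t1 [x])
[7] deliver 2→1 → N1(foll t1 [x])
[8] deliver 1→2 → ∅
[9] deliver 2→0 → N0(foll t1 [x])

1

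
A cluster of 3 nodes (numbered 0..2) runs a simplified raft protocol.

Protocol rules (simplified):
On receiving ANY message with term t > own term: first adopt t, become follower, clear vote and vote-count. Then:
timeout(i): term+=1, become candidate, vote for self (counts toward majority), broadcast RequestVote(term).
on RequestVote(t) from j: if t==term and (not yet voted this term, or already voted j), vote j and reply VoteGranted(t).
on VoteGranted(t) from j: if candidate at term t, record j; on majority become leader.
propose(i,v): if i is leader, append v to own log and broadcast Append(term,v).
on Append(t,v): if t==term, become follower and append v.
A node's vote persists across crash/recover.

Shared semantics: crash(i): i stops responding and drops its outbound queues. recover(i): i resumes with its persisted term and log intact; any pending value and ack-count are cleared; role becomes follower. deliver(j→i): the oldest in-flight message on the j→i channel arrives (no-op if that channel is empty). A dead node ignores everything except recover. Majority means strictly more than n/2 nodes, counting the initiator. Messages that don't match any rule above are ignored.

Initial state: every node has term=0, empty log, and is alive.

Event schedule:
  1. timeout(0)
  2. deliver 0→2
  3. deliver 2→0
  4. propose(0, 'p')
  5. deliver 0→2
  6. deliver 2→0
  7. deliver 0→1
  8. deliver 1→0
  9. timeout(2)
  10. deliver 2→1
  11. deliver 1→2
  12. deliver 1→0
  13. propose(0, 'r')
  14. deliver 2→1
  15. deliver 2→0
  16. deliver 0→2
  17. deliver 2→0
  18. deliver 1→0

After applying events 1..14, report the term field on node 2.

2

after 1 — timeout(0): n0:cand/t1/[-]
after 2 — deliver 0→2: n2:foll/t1/[-]
after 3 — deliver 2→0: n0:lead/t1/[-]
after 4 — propose(0,'p'): n0:lead/t1/[p]
after 5 — deliver 0→2: n2:foll/t1/[p]
after 6 — deliver 2→0: ·
after 7 — deliver 0→1: n1:foll/t1/[-]
after 8 — deliver 1→0: ·
after 9 — timeout(2): n2:cand/t2/[p]
after 10 — deliver 2→1: n1:foll/t2/[-]
after 11 — deliver 1→2: n2:lead/t2/[p]
after 12 — deliver 1→0: ·
after 13 — propose(0,'r'): n0:lead/t1/[p,r]
after 14 — deliver 2→1: ·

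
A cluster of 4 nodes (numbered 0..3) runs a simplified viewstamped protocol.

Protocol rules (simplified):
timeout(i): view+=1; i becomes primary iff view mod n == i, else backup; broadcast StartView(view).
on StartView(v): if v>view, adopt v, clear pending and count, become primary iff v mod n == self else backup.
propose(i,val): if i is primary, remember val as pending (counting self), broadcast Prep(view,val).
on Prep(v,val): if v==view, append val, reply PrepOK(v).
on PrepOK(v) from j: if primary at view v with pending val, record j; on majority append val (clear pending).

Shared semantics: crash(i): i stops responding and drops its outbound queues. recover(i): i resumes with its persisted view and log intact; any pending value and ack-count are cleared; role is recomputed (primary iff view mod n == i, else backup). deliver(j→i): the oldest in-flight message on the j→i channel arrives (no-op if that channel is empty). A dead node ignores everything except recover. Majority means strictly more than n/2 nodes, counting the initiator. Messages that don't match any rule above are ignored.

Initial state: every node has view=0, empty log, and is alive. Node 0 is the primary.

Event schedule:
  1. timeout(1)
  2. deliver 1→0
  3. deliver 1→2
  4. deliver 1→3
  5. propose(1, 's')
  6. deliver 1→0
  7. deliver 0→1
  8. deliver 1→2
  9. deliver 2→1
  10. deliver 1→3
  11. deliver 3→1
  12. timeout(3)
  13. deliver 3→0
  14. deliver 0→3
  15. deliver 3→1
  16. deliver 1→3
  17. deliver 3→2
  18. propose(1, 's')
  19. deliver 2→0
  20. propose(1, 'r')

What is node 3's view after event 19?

2

e1 timeout(1): 1[prim,v=1,-]
e2 deliver 1→0: 0[back,v=1,-]
e3 deliver 1→2: 2[back,v=1,-]
e4 deliver 1→3: 3[back,v=1,-]
e5 propose(1,'s'): ·
e6 deliver 1→0: 0[back,v=1,s]
e7 deliver 0→1: ·
e8 deliver 1→2: 2[back,v=1,s]
e9 deliver 2→1: 1[prim,v=1,s]
e10 deliver 1→3: 3[back,v=1,s]
e11 deliver 3→1: ·
e12 timeout(3): 3[back,v=2,s]
e13 deliver 3→0: 0[back,v=2,s]
e14 deliver 0→3: ·
e15 deliver 3→1: 1[back,v=2,s]
e16 deliver 1→3: ·
e17 deliver 3→2: 2[prim,v=2,s]
e18 propose(1,'s'): ·
e19 deliver 2→0: ·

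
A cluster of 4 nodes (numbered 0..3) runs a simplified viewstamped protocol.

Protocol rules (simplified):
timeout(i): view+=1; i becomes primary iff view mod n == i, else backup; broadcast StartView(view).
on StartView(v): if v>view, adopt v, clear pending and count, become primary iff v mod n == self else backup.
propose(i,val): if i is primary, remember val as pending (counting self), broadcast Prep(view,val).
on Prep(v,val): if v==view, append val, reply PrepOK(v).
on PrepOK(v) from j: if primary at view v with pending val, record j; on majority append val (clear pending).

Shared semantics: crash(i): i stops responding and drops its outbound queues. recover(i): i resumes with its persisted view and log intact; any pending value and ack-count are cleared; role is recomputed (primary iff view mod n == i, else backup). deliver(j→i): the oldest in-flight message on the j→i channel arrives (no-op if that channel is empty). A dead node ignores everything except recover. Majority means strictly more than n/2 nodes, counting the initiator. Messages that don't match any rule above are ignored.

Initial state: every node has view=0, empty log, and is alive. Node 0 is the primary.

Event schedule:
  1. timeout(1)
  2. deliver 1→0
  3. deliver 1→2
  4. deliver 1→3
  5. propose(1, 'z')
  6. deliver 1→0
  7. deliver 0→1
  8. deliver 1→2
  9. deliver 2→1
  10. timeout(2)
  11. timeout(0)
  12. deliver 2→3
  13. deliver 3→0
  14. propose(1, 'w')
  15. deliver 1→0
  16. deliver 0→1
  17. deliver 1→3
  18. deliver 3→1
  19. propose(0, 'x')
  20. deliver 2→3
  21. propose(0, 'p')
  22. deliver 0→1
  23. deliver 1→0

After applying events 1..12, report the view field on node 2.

step 1 timeout(1): 1={prim,v=1,log=-}
step 2 deliver 1→0: 0={back,v=1,log=-}
step 3 deliver 1→2: 2={back,v=1,log=-}
step 4 deliver 1→3: 3={back,v=1,log=-}
step 5 propose(1,'z'): —
step 6 deliver 1→0: 0={back,v=1,log=z}
step 7 deliver 0→1: —
step 8 deliver 1→2: 2={back,v=1,log=z}
step 9 deliver 2→1: 1={prim,v=1,log=z}
step 10 timeout(2): 2={prim,v=2,log=z}
step 11 timeout(0): 0={back,v=2,log=z}
step 12 deliver 2→3: 3={back,v=2,log=-}

2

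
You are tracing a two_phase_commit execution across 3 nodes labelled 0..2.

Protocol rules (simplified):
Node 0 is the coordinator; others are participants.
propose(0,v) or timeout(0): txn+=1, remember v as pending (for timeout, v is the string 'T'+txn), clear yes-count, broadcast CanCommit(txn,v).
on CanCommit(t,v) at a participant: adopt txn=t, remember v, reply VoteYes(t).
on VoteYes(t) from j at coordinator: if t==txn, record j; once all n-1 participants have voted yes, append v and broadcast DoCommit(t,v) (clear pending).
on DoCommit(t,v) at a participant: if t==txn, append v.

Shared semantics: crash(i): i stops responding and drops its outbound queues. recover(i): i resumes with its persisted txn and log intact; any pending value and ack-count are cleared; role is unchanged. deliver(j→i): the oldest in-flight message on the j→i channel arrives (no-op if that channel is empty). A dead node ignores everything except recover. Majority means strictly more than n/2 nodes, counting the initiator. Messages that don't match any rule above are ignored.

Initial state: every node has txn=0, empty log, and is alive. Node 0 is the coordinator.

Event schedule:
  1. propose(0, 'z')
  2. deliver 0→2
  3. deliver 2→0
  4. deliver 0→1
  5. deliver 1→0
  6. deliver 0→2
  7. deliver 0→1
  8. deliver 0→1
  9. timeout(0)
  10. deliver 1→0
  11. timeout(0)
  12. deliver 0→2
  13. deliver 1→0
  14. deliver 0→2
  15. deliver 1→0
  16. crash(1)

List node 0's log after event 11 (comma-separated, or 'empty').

[1] propose(0,'z') → N0(coor t1 [-])
[2] deliver 0→2 → N2(part t1 [-])
[3] deliver 2→0 → ∅
[4] deliver 0→1 → N1(part t1 [-])
[5] deliver 1→0 → N0(coor t1 [z])
[6] deliver 0→2 → N2(part t1 [z])
[7] deliver 0→1 → N1(part t1 [z])
[8] deliver 0→1 → ∅
[9] timeout(0) → N0(coor t2 [z])
[10] deliver 1→0 → ∅
[11] timeout(0) → N0(coor t3 [z])

z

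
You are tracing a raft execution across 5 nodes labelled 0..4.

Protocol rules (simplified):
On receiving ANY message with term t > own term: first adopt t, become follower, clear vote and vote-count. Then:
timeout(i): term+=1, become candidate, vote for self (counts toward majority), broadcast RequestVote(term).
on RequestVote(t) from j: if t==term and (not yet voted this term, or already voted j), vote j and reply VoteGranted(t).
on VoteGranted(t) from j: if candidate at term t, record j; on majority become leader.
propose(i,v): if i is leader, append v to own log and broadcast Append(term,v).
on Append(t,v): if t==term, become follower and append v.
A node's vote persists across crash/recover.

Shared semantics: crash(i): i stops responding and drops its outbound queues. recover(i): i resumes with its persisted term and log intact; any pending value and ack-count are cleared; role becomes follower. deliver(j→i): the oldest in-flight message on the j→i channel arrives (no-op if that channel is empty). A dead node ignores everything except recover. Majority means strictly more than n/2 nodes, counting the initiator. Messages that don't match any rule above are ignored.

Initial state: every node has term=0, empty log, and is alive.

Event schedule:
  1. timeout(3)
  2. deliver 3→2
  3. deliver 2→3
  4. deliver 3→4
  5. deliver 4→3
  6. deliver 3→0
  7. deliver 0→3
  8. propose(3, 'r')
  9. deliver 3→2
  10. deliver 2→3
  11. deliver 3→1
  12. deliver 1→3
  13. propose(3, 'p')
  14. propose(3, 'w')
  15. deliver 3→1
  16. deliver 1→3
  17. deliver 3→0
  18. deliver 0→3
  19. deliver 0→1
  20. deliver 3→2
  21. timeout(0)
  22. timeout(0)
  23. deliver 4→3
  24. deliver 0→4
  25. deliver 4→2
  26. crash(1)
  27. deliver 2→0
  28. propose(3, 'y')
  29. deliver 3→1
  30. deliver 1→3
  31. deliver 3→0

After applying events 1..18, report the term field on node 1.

after 1 — timeout(3): n3:cand/t1/[-]
after 2 — deliver 3→2: n2:foll/t1/[-]
after 3 — deliver 2→3: ·
after 4 — deliver 3→4: n4:foll/t1/[-]
after 5 — deliver 4→3: n3:lead/t1/[-]
after 6 — deliver 3→0: n0:foll/t1/[-]
after 7 — deliver 0→3: ·
after 8 — propose(3,'r'): n3:lead/t1/[r]
after 9 — deliver 3→2: n2:foll/t1/[r]
after 10 — deliver 2→3: ·
after 11 — deliver 3→1: n1:foll/t1/[-]
after 12 — deliver 1→3: ·
after 13 — propose(3,'p'): n3:lead/t1/[r,p]
after 14 — propose(3,'w'): n3:lead/t1/[r,p,w]
after 15 — deliver 3→1: n1:foll/t1/[r]
after 16 — deliver 1→3: ·
after 17 — deliver 3→0: n0:foll/t1/[r]
after 18 — deliver 0→3: ·

1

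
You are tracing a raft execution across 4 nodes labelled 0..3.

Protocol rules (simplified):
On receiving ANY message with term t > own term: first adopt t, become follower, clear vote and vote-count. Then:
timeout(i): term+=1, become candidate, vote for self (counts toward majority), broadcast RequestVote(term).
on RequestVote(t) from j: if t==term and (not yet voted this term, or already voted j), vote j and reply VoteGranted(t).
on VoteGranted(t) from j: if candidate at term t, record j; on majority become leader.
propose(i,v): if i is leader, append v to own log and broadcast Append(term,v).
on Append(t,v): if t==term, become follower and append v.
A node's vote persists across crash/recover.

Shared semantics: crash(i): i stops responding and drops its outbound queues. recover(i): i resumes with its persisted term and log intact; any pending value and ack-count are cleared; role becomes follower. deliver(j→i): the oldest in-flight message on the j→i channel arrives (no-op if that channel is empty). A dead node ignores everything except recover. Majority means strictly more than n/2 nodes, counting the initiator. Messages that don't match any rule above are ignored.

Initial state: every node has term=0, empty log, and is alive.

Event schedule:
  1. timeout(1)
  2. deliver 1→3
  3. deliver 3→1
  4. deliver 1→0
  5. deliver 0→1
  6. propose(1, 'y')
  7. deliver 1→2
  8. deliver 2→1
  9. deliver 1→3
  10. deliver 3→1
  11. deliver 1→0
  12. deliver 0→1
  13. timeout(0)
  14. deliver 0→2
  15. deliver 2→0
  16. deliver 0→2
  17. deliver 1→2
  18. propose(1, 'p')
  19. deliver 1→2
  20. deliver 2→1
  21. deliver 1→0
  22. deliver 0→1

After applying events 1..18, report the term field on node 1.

[1] timeout(1) → N1(cand t1 [-])
[2] deliver 1→3 → N3(foll t1 [-])
[3] deliver 3→1 → ∅
[4] deliver 1→0 → N0(foll t1 [-])
[5] deliver 0→1 → N1(lead t1 [-])
[6] propose(1,'y') → N1(lead t1 [y])
[7] deliver 1→2 → N2(foll t1 [-])
[8] deliver 2→1 → ∅
[9] deliver 1→3 → N3(foll t1 [y])
[10] deliver 3→1 → ∅
[11] deliver 1→0 → N0(foll t1 [y])
[12] deliver 0→1 → ∅
[13] timeout(0) → N0(cand t2 [y])
[14] deliver 0→2 → N2(foll t2 [-])
[15] deliver 2→0 → ∅
[16] deliver 0→2 → ∅
[17] deliver 1→2 → ∅
[18] propose(1,'p') → N1(lead t1 [y,p])

1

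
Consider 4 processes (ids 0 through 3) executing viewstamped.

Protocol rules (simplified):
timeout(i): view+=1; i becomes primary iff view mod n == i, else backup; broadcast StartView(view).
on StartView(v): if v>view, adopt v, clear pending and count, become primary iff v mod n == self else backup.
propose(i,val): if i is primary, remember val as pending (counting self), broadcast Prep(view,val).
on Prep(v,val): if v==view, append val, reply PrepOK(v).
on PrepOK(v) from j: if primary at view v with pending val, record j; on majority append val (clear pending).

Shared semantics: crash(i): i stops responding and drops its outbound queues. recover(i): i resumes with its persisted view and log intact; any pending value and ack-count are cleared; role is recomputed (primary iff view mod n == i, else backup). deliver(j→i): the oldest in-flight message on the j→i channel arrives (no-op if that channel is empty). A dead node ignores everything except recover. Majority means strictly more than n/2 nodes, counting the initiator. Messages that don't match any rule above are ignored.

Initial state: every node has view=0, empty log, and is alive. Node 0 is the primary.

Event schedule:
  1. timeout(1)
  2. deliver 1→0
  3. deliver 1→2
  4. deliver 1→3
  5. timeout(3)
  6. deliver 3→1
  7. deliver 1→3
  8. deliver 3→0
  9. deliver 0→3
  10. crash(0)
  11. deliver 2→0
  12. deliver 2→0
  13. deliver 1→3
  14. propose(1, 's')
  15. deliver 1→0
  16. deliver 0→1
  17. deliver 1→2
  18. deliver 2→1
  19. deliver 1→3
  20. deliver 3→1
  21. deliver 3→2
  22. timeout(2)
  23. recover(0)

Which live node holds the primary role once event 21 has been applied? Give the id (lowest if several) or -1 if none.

step 1 timeout(1): 1={prim,v=1,log=-}
step 2 deliver 1→0: 0={back,v=1,log=-}
step 3 deliver 1→2: 2={back,v=1,log=-}
step 4 deliver 1→3: 3={back,v=1,log=-}
step 5 timeout(3): 3={back,v=2,log=-}
step 6 deliver 3→1: 1={back,v=2,log=-}
step 7 deliver 1→3: —
step 8 deliver 3→0: 0={back,v=2,log=-}
step 9 deliver 0→3: —
step 10 crash(0): 0={✗back,v=2,log=-}
step 11 deliver 2→0: —
step 12 deliver 2→0: —
step 13 deliver 1→3: —
step 14 propose(1,'s'): —
step 15 deliver 1→0: —
step 16 deliver 0→1: —
step 17 deliver 1→2: —
step 18 deliver 2→1: —
step 19 deliver 1→3: —
step 20 deliver 3→1: —
step 21 deliver 3→2: 2={prim,v=2,log=-}

2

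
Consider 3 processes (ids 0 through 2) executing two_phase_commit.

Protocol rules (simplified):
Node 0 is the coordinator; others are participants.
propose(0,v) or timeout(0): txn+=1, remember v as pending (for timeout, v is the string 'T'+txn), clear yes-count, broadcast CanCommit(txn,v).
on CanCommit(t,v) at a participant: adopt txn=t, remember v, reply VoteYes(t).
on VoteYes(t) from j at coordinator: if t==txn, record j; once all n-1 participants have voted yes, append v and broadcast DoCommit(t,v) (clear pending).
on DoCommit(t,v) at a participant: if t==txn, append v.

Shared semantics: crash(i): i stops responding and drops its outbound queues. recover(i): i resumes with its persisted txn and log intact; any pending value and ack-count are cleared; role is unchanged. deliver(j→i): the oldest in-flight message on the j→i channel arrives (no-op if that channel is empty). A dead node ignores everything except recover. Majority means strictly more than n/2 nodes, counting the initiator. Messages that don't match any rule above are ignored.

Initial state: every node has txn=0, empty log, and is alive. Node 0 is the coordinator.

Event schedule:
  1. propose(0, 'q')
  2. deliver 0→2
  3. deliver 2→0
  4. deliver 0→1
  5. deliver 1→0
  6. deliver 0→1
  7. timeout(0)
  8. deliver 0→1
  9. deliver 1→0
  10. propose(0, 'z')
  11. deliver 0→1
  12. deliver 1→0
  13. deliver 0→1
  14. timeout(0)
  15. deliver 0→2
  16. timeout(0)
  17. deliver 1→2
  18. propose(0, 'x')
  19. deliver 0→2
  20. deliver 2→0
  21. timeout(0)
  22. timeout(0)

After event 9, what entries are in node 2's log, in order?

[1] propose(0,'q') → N0(coor t1 [-])
[2] deliver 0→2 → N2(part t1 [-])
[3] deliver 2→0 → ∅
[4] deliver 0→1 → N1(part t1 [-])
[5] deliver 1→0 → N0(coor t1 [q])
[6] deliver 0→1 → N1(part t1 [q])
[7] timeout(0) → N0(coor t2 [q])
[8] deliver 0→1 → N1(part t2 [q])
[9] deliver 1→0 → ∅

empty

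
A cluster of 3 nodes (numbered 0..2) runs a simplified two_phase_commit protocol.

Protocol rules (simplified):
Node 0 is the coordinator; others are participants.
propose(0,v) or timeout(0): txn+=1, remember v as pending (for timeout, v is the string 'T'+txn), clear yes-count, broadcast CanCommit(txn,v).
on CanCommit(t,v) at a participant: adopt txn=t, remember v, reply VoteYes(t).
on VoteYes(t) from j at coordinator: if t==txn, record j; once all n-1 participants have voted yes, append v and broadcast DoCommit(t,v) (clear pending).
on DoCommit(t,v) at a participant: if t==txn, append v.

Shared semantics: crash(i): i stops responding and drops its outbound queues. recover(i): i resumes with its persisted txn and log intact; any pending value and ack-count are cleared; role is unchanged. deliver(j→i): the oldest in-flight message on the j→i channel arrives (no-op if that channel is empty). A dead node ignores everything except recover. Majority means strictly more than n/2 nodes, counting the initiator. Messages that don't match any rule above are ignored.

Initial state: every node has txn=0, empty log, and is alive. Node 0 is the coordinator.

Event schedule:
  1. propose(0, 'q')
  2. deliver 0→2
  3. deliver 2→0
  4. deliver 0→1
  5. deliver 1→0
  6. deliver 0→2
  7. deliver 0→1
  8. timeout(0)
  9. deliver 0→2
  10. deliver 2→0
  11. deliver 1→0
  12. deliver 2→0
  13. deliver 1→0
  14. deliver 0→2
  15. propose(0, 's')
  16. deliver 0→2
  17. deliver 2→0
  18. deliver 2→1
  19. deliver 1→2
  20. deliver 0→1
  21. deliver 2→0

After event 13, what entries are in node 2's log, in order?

q

[1] propose(0,'q') → N0(coor t1 [-])
[2] deliver 0→2 → N2(part t1 [-])
[3] deliver 2→0 → ∅
[4] deliver 0→1 → N1(part t1 [-])
[5] deliver 1→0 → N0(coor t1 [q])
[6] deliver 0→2 → N2(part t1 [q])
[7] deliver 0→1 → N1(part t1 [q])
[8] timeout(0) → N0(coor t2 [q])
[9] deliver 0→2 → N2(part t2 [q])
[10] deliver 2→0 → ∅
[11] deliver 1→0 → ∅
[12] deliver 2→0 → ∅
[13] deliver 1→0 → ∅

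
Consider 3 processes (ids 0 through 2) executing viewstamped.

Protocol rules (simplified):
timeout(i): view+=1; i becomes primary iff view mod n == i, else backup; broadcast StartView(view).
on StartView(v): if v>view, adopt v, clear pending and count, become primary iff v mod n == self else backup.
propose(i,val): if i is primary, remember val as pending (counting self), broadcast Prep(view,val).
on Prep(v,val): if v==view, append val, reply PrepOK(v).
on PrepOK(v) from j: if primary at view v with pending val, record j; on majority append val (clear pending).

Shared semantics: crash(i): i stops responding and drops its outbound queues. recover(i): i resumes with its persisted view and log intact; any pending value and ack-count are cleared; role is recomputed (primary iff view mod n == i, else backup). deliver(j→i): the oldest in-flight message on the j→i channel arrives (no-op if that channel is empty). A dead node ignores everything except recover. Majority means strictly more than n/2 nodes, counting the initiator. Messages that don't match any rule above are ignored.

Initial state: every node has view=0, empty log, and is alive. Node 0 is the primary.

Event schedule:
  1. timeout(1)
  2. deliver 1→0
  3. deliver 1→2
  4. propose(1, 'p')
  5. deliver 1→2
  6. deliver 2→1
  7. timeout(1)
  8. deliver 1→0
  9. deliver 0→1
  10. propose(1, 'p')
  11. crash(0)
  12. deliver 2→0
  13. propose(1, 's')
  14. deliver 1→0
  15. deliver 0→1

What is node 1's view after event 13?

2

step 1 timeout(1): 1={prim,v=1,log=-}
step 2 deliver 1→0: 0={back,v=1,log=-}
step 3 deliver 1→2: 2={back,v=1,log=-}
step 4 propose(1,'p'): —
step 5 deliver 1→2: 2={back,v=1,log=p}
step 6 deliver 2→1: 1={prim,v=1,log=p}
step 7 timeout(1): 1={back,v=2,log=p}
step 8 deliver 1→0: 0={back,v=1,log=p}
step 9 deliver 0→1: —
step 10 propose(1,'p'): —
step 11 crash(0): 0={✗back,v=1,log=p}
step 12 deliver 2→0: —
step 13 propose(1,'s'): —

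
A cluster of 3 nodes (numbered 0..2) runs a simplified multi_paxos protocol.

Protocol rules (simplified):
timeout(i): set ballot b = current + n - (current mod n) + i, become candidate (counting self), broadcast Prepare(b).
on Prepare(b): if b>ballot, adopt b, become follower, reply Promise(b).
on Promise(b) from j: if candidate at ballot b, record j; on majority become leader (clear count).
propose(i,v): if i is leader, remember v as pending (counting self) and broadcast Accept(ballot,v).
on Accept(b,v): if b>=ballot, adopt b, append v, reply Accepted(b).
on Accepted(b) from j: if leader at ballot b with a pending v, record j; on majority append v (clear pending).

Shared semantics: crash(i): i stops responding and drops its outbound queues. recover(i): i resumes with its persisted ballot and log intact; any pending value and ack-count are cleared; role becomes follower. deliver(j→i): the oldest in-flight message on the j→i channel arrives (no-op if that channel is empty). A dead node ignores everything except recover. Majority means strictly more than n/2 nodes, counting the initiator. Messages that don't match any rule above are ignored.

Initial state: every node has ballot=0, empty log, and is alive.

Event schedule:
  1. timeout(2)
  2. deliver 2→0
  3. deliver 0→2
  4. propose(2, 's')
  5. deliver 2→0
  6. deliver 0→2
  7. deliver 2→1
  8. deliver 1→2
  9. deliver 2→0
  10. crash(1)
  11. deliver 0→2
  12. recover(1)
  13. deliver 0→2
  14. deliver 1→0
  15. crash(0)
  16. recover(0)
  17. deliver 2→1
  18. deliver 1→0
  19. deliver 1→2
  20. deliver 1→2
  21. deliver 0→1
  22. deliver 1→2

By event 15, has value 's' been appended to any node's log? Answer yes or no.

yes

step 1 timeout(2): 2={cand,b=5,log=-}
step 2 deliver 2→0: 0={foll,b=5,log=-}
step 3 deliver 0→2: 2={lead,b=5,log=-}
step 4 propose(2,'s'): —
step 5 deliver 2→0: 0={foll,b=5,log=s}
step 6 deliver 0→2: 2={lead,b=5,log=s}
step 7 deliver 2→1: 1={foll,b=5,log=-}
step 8 deliver 1→2: —
step 9 deliver 2→0: —
step 10 crash(1): 1={✗foll,b=5,log=-}
step 11 deliver 0→2: —
step 12 recover(1): 1={foll,b=5,log=-}
step 13 deliver 0→2: —
step 14 deliver 1→0: —
step 15 crash(0): 0={✗foll,b=5,log=s}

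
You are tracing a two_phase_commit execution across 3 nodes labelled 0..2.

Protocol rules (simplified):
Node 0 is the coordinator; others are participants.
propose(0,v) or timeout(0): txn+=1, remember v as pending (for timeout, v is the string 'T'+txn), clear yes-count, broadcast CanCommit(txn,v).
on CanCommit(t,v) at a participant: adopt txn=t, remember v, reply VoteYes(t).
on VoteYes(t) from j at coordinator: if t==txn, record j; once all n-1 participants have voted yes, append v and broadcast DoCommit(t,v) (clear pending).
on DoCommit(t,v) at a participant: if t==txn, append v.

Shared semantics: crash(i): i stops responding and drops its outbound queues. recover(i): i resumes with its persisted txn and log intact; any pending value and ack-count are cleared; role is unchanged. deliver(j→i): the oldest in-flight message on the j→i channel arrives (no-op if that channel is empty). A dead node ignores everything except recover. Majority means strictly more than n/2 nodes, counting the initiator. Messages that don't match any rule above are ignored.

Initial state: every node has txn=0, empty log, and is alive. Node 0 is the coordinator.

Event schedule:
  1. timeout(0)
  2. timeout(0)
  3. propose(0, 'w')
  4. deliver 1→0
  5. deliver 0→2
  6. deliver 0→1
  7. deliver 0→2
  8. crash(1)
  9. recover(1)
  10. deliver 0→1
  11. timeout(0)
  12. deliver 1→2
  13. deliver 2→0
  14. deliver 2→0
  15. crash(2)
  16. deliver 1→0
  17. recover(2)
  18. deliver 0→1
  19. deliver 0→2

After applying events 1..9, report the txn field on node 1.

1. timeout(0):  <0:coor t1 ->
2. timeout(0):  <0:coor t2 ->
3. propose(0,'w'):  <0:coor t3 ->
4. deliver 1→0:  nop
5. deliver 0→2:  <2:part t1 ->
6. deliver 0→1:  <1:part t1 ->
7. deliver 0→2:  <2:part t2 ->
8. crash(1):  <1:✗part t1 ->
9. recover(1):  <1:part t1 ->

1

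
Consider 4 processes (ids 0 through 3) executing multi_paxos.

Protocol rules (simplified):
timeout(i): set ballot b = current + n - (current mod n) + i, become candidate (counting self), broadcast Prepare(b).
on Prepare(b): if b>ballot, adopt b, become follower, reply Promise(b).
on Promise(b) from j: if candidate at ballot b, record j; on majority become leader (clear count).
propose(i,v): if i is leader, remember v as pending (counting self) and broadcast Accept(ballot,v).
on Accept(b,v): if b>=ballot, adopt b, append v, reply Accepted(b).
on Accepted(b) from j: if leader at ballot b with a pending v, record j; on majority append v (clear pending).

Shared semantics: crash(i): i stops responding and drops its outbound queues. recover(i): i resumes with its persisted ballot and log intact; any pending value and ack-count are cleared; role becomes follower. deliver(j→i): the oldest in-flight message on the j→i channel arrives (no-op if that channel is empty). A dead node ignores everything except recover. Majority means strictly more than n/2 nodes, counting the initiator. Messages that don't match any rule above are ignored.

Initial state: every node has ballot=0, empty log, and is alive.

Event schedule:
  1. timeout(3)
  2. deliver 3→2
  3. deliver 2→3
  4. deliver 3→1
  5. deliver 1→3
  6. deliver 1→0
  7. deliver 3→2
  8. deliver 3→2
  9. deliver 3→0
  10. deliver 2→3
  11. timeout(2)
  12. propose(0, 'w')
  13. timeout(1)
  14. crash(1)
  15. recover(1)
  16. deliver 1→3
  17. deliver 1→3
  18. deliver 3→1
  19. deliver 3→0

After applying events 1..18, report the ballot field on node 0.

1. timeout(3):  <3:cand b7 ->
2. deliver 3→2:  <2:foll b7 ->
3. deliver 2→3:  nop
4. deliver 3→1:  <1:foll b7 ->
5. deliver 1→3:  <3:lead b7 ->
6. deliver 1→0:  nop
7. deliver 3→2:  nop
8. deliver 3→2:  nop
9. deliver 3→0:  <0:foll b7 ->
10. deliver 2→3:  nop
11. timeout(2):  <2:cand b10 ->
12. propose(0,'w'):  nop
13. timeout(1):  <1:cand b9 ->
14. crash(1):  <1:✗cand b9 ->
15. recover(1):  <1:foll b9 ->
16. deliver 1→3:  nop
17. deliver 1→3:  nop
18. deliver 3→1:  nop

7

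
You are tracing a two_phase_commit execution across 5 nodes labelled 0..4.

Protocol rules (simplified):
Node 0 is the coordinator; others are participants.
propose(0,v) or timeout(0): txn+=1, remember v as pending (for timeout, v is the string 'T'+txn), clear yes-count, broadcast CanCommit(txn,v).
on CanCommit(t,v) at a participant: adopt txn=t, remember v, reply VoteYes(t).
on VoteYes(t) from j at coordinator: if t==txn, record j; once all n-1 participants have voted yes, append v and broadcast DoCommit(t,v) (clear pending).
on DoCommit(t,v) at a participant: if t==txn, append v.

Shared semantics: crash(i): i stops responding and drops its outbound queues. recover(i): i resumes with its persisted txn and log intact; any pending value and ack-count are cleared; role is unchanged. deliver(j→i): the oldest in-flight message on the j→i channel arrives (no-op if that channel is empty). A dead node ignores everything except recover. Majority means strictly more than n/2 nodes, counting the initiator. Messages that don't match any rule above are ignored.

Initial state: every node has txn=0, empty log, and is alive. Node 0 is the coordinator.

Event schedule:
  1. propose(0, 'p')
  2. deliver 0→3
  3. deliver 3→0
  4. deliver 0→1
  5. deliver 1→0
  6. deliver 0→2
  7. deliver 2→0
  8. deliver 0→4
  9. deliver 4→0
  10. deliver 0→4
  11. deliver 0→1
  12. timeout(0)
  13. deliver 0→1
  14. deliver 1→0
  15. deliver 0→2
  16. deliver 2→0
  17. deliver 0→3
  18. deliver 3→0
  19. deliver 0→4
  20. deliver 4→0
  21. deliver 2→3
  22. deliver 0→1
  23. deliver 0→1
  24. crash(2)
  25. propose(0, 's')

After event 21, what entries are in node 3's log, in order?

step 1 propose(0,'p'): 0={coor,t=1,log=-}
step 2 deliver 0→3: 3={part,t=1,log=-}
step 3 deliver 3→0: —
step 4 deliver 0→1: 1={part,t=1,log=-}
step 5 deliver 1→0: —
step 6 deliver 0→2: 2={part,t=1,log=-}
step 7 deliver 2→0: —
step 8 deliver 0→4: 4={part,t=1,log=-}
step 9 deliver 4→0: 0={coor,t=1,log=p}
step 10 deliver 0→4: 4={part,t=1,log=p}
step 11 deliver 0→1: 1={part,t=1,log=p}
step 12 timeout(0): 0={coor,t=2,log=p}
step 13 deliver 0→1: 1={part,t=2,log=p}
step 14 deliver 1→0: —
step 15 deliver 0→2: 2={part,t=1,log=p}
step 16 deliver 2→0: —
step 17 deliver 0→3: 3={part,t=1,log=p}
step 18 deliver 3→0: —
step 19 deliver 0→4: 4={part,t=2,log=p}
step 20 deliver 4→0: —
step 21 deliver 2→3: —

p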